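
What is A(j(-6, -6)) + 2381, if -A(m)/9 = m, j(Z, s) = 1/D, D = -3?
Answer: 2384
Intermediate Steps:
j(Z, s) = -1/3 (j(Z, s) = 1/(-3) = -1/3)
A(m) = -9*m
A(j(-6, -6)) + 2381 = -9*(-1/3) + 2381 = 3 + 2381 = 2384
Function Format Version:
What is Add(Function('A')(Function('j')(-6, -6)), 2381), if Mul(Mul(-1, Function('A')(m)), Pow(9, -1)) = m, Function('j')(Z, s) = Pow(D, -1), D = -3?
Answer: 2384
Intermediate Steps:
Function('j')(Z, s) = Rational(-1, 3) (Function('j')(Z, s) = Pow(-3, -1) = Rational(-1, 3))
Function('A')(m) = Mul(-9, m)
Add(Function('A')(Function('j')(-6, -6)), 2381) = Add(Mul(-9, Rational(-1, 3)), 2381) = Add(3, 2381) = 2384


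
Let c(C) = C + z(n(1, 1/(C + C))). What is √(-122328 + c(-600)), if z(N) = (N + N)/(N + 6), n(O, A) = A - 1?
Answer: I*√4423947396526/5999 ≈ 350.61*I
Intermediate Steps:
n(O, A) = -1 + A
z(N) = 2*N/(6 + N) (z(N) = (2*N)/(6 + N) = 2*N/(6 + N))
c(C) = C + 2*(-1 + 1/(2*C))/(5 + 1/(2*C)) (c(C) = C + 2*(-1 + 1/(C + C))/(6 + (-1 + 1/(C + C))) = C + 2*(-1 + 1/(2*C))/(6 + (-1 + 1/(2*C))) = C + 2*(-1 + 1/(2*C))/(5 + 1/(2*C)))
√(-122328 + c(-600)) = √(-122328 + (2 - 3*(-600) + 10*(-600)²)/(1 + 10*(-600))) = √(-122328 + (2 + 1800 + 10*360000)/(1 - 6000)) = √(-122328 + (2 + 1800 + 3600000)/(-5999)) = √(-122328 - 1/5999*3601802) = √(-122328 - 3601802/5999) = √(-737447474/5999) = I*√4423947396526/5999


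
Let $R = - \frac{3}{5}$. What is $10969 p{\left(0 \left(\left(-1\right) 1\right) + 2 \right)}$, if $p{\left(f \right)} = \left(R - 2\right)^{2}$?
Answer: $\frac{1853761}{25} \approx 74151.0$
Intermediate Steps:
$R = - \frac{3}{5}$ ($R = \left(-3\right) \frac{1}{5} = - \frac{3}{5} \approx -0.6$)
$p{\left(f \right)} = \frac{169}{25}$ ($p{\left(f \right)} = \left(- \frac{3}{5} - 2\right)^{2} = \left(- \frac{13}{5}\right)^{2} = \frac{169}{25}$)
$10969 p{\left(0 \left(\left(-1\right) 1\right) + 2 \right)} = 10969 \cdot \frac{169}{25} = \frac{1853761}{25}$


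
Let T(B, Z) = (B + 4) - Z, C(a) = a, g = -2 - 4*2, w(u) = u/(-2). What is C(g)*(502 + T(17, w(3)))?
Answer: -5245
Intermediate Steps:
w(u) = -u/2 (w(u) = u*(-1/2) = -u/2)
g = -10 (g = -2 - 8 = -10)
T(B, Z) = 4 + B - Z (T(B, Z) = (4 + B) - Z = 4 + B - Z)
C(g)*(502 + T(17, w(3))) = -10*(502 + (4 + 17 - (-1)*3/2)) = -10*(502 + (4 + 17 - 1*(-3/2))) = -10*(502 + (4 + 17 + 3/2)) = -10*(502 + 45/2) = -10*1049/2 = -5245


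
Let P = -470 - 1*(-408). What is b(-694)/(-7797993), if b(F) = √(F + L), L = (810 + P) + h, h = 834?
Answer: -2*√222/7797993 ≈ -3.8214e-6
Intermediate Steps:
P = -62 (P = -470 + 408 = -62)
L = 1582 (L = (810 - 62) + 834 = 748 + 834 = 1582)
b(F) = √(1582 + F) (b(F) = √(F + 1582) = √(1582 + F))
b(-694)/(-7797993) = √(1582 - 694)/(-7797993) = √888*(-1/7797993) = (2*√222)*(-1/7797993) = -2*√222/7797993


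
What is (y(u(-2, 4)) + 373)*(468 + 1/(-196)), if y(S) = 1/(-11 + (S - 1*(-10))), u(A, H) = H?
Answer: 3669080/21 ≈ 1.7472e+5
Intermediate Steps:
y(S) = 1/(-1 + S) (y(S) = 1/(-11 + (S + 10)) = 1/(-11 + (10 + S)) = 1/(-1 + S))
(y(u(-2, 4)) + 373)*(468 + 1/(-196)) = (1/(-1 + 4) + 373)*(468 + 1/(-196)) = (1/3 + 373)*(468 - 1/196) = (⅓ + 373)*(91727/196) = (1120/3)*(91727/196) = 3669080/21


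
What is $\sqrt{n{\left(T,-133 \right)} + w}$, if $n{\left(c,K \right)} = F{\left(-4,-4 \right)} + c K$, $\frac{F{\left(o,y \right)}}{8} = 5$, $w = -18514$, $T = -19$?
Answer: $i \sqrt{15947} \approx 126.28 i$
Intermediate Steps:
$F{\left(o,y \right)} = 40$ ($F{\left(o,y \right)} = 8 \cdot 5 = 40$)
$n{\left(c,K \right)} = 40 + K c$ ($n{\left(c,K \right)} = 40 + c K = 40 + K c$)
$\sqrt{n{\left(T,-133 \right)} + w} = \sqrt{\left(40 - -2527\right) - 18514} = \sqrt{\left(40 + 2527\right) - 18514} = \sqrt{2567 - 18514} = \sqrt{-15947} = i \sqrt{15947}$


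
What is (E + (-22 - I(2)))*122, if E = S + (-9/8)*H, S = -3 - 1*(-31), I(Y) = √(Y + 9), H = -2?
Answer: 2013/2 - 122*√11 ≈ 601.87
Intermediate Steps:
I(Y) = √(9 + Y)
S = 28 (S = -3 + 31 = 28)
E = 121/4 (E = 28 - 9/8*(-2) = 28 + 9/4 = 121/4 ≈ 30.250)
(E + (-22 - I(2)))*122 = (121/4 + (-22 - √(9 + 2)))*122 = (121/4 + (-22 - √11))*122 = (33/4 - √11)*122 = 2013/2 - 122*√11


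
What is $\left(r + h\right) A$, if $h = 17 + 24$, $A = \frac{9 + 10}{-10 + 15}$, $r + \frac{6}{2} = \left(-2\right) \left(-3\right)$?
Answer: $\frac{836}{5} \approx 167.2$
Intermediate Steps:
$r = 3$ ($r = -3 - -6 = -3 + 6 = 3$)
$A = \frac{19}{5} \approx 3.8$
$h = 41$
$\left(r + h\right) A = \left(3 + 41\right) \frac{19}{5} = 44 \cdot \frac{19}{5} = \frac{836}{5}$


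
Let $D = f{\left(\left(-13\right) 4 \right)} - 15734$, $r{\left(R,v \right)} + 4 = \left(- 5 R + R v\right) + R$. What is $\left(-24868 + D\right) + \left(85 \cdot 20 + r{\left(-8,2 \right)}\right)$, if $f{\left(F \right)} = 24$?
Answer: $-38866$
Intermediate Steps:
$r{\left(R,v \right)} = -4 - 4 R + R v$ ($r{\left(R,v \right)} = -4 + \left(\left(- 5 R + R v\right) + R\right) = -4 + \left(- 4 R + R v\right) = -4 - 4 R + R v$)
$D = -15710$ ($D = 24 - 15734 = -15710$)
$\left(-24868 + D\right) + \left(85 \cdot 20 + r{\left(-8,2 \right)}\right) = \left(-24868 - 15710\right) + \left(85 \cdot 20 - -12\right) = -40578 + \left(1700 - -12\right) = -40578 + \left(1700 + 12\right) = -40578 + 1712 = -38866$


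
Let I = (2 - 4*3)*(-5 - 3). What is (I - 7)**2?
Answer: 5329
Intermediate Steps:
I = 80 (I = (2 - 12)*(-8) = -10*(-8) = 80)
(I - 7)**2 = (80 - 7)**2 = 73**2 = 5329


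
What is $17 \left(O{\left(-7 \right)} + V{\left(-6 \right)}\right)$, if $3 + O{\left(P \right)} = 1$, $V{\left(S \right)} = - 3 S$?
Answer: $272$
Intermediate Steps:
$O{\left(P \right)} = -2$ ($O{\left(P \right)} = -3 + 1 = -2$)
$17 \left(O{\left(-7 \right)} + V{\left(-6 \right)}\right) = 17 \left(-2 - -18\right) = 17 \left(-2 + 18\right) = 17 \cdot 16 = 272$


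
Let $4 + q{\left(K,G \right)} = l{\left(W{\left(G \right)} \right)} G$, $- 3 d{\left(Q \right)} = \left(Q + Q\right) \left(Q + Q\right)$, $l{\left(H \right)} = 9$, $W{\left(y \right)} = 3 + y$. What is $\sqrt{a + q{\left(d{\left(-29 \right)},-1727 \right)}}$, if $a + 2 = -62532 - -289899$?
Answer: $\sqrt{211818} \approx 460.24$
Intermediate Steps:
$d{\left(Q \right)} = - \frac{4 Q^{2}}{3}$ ($d{\left(Q \right)} = - \frac{\left(Q + Q\right) \left(Q + Q\right)}{3} = - \frac{2 Q 2 Q}{3} = - \frac{4 Q^{2}}{3}$)
$q{\left(K,G \right)} = -4 + 9 G$
$a = 227365$ ($a = -2 - -227367 = -2 + \left(-62532 + 289899\right) = -2 + 227367 = 227365$)
$\sqrt{a + q{\left(d{\left(-29 \right)},-1727 \right)}} = \sqrt{227365 + \left(-4 + 9 \left(-1727\right)\right)} = \sqrt{227365 - 15547} = \sqrt{211818}$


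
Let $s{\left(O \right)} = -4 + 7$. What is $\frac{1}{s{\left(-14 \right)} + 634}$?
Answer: $\frac{1}{637} \approx 0.0015699$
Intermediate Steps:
$s{\left(O \right)} = 3$
$\frac{1}{s{\left(-14 \right)} + 634} = \frac{1}{3 + 634} = \frac{1}{637}$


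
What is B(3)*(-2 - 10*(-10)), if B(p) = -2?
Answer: -196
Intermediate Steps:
B(3)*(-2 - 10*(-10)) = -2*(-2 - 10*(-10)) = -2*(-2 + 100) = -2*98 = -196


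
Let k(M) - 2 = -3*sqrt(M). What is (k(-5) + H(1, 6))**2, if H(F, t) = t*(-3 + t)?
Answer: 355 - 120*I*sqrt(5) ≈ 355.0 - 268.33*I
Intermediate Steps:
k(M) = 2 - 3*sqrt(M)
(k(-5) + H(1, 6))**2 = ((2 - 3*I*sqrt(5)) + 6*(-3 + 6))**2 = ((2 - 3*I*sqrt(5)) + 6*3)**2 = ((2 - 3*I*sqrt(5)) + 18)**2 = (20 - 3*I*sqrt(5))**2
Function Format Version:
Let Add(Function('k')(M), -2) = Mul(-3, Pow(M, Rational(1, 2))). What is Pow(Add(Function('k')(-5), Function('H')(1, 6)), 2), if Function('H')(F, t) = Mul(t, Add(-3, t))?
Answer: Add(355, Mul(-120, I, Pow(5, Rational(1, 2)))) ≈ Add(355.00, Mul(-268.33, I))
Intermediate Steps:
Function('k')(M) = Add(2, Mul(-3, Pow(M, Rational(1, 2))))
Pow(Add(Function('k')(-5), Function('H')(1, 6)), 2) = Pow(Add(Add(2, Mul(-3, Pow(-5, Rational(1, 2)))), Mul(6, Add(-3, 6))), 2) = Pow(Add(Add(2, Mul(-3, Mul(I, Pow(5, Rational(1, 2))))), Mul(6, 3)), 2) = Pow(Add(Add(2, Mul(-3, I, Pow(5, Rational(1, 2)))), 18), 2) = Pow(Add(20, Mul(-3, I, Pow(5, Rational(1, 2)))), 2)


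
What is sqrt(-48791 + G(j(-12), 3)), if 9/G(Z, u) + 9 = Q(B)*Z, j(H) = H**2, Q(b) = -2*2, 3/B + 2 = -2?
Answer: 2*I*sqrt(51535510)/65 ≈ 220.89*I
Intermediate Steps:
B = -3/4 (B = 3/(-2 - 2) = 3/(-4) = 3*(-1/4) = -3/4 ≈ -0.75000)
Q(b) = -4
G(Z, u) = 9/(-9 - 4*Z)
sqrt(-48791 + G(j(-12), 3)) = sqrt(-48791 + 9/(-9 - 4*(-12)**2)) = sqrt(-48791 + 9/(-9 - 4*144)) = sqrt(-48791 + 9/(-9 - 576)) = sqrt(-48791 + 9/(-585)) = sqrt(-48791 + 9*(-1/585)) = sqrt(-48791 - 1/65) = sqrt(-3171416/65) = 2*I*sqrt(51535510)/65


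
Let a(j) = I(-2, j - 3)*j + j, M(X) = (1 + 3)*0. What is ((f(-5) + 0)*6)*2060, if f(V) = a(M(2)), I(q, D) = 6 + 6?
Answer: 0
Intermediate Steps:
I(q, D) = 12
M(X) = 0 (M(X) = 4*0 = 0)
a(j) = 13*j (a(j) = 12*j + j = 13*j)
f(V) = 0 (f(V) = 13*0 = 0)
((f(-5) + 0)*6)*2060 = ((0 + 0)*6)*2060 = (0*6)*2060 = 0*2060 = 0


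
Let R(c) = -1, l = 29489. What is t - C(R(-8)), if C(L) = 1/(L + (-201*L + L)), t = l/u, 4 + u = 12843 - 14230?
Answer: -5869702/276809 ≈ -21.205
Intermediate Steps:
u = -1391 (u = -4 + (12843 - 14230) = -4 - 1387 = -1391)
t = -29489/1391 (t = 29489/(-1391) = 29489*(-1/1391) = -29489/1391 ≈ -21.200)
C(L) = -1/(199*L) (C(L) = 1/(L - 200*L) = 1/(-199*L) = -1/(199*L))
t - C(R(-8)) = -29489/1391 - (-1)/(199*(-1)) = -29489/1391 - (-1)*(-1)/199 = -29489/1391 - 1*1/199 = -29489/1391 - 1/199 = -5869702/276809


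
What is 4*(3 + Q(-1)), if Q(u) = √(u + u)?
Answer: 12 + 4*I*√2 ≈ 12.0 + 5.6569*I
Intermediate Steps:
Q(u) = √2*√u (Q(u) = √(2*u) = √2*√u)
4*(3 + Q(-1)) = 4*(3 + √2*√(-1)) = 4*(3 + √2*I) = 4*(3 + I*√2) = 12 + 4*I*√2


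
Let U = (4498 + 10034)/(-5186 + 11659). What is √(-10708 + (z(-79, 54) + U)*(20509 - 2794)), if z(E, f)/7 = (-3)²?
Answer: √47979693495413/6473 ≈ 1070.1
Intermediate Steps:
U = 14532/6473 ≈ 2.2450
z(E, f) = 63 (z(E, f) = 7*(-3)² = 7*9 = 63)
√(-10708 + (z(-79, 54) + U)*(20509 - 2794)) = √(-10708 + (63 + 14532/6473)*(20509 - 2794)) = √(-10708 + (422331/6473)*17715) = √(-10708 + 7481593665/6473) = √(7412280781/6473) = √47979693495413/6473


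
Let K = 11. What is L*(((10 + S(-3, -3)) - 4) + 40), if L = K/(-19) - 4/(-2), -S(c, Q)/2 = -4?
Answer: 1458/19 ≈ 76.737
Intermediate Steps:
S(c, Q) = 8 (S(c, Q) = -2*(-4) = 8)
L = 27/19 (L = 11/(-19) - 4/(-2) = 11*(-1/19) - 4*(-½) = -11/19 + 2 = 27/19 ≈ 1.4211)
L*(((10 + S(-3, -3)) - 4) + 40) = 27*(((10 + 8) - 4) + 40)/19 = 27*((18 - 4) + 40)/19 = 27*(14 + 40)/19 = (27/19)*54 = 1458/19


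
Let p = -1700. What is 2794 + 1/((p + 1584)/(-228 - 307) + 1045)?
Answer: 1562380189/559191 ≈ 2794.0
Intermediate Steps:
2794 + 1/((p + 1584)/(-228 - 307) + 1045) = 2794 + 1/((-1700 + 1584)/(-228 - 307) + 1045) = 2794 + 1/(-116/(-535) + 1045) = 2794 + 1/(-116*(-1/535) + 1045) = 2794 + 1/(116/535 + 1045) = 2794 + 1/(559191/535) = 2794 + 535/559191 = 1562380189/559191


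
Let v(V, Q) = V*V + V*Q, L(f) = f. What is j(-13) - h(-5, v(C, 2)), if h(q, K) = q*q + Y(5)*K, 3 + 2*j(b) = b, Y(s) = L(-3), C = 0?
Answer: -33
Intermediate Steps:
Y(s) = -3
j(b) = -3/2 + b/2
v(V, Q) = V² + Q*V
h(q, K) = q² - 3*K (h(q, K) = q*q - 3*K = q² - 3*K)
j(-13) - h(-5, v(C, 2)) = (-3/2 + (½)*(-13)) - ((-5)² - 0*(2 + 0)) = (-3/2 - 13/2) - (25 - 0*2) = -8 - (25 - 3*0) = -8 - (25 + 0) = -8 - 1*25 = -8 - 25 = -33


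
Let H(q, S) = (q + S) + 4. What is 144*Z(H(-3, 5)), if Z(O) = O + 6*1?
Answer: 1728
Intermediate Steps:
H(q, S) = 4 + S + q (H(q, S) = (S + q) + 4 = 4 + S + q)
Z(O) = 6 + O (Z(O) = O + 6 = 6 + O)
144*Z(H(-3, 5)) = 144*(6 + (4 + 5 - 3)) = 144*(6 + 6) = 144*12 = 1728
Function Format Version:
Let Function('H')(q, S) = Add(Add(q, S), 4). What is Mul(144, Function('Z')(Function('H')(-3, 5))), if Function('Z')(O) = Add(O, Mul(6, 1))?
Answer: 1728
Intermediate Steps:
Function('H')(q, S) = Add(4, S, q) (Function('H')(q, S) = Add(Add(S, q), 4) = Add(4, S, q))
Function('Z')(O) = Add(6, O) (Function('Z')(O) = Add(O, 6) = Add(6, O))
Mul(144, Function('Z')(Function('H')(-3, 5))) = Mul(144, Add(6, Add(4, 5, -3))) = Mul(144, Add(6, 6)) = Mul(144, 12) = 1728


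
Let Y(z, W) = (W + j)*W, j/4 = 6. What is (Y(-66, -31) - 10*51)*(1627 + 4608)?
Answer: -1826855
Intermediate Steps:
j = 24 (j = 4*6 = 24)
Y(z, W) = W*(24 + W) (Y(z, W) = (W + 24)*W = (24 + W)*W = W*(24 + W))
(Y(-66, -31) - 10*51)*(1627 + 4608) = (-31*(24 - 31) - 10*51)*(1627 + 4608) = (-31*(-7) - 510)*6235 = (217 - 510)*6235 = -293*6235 = -1826855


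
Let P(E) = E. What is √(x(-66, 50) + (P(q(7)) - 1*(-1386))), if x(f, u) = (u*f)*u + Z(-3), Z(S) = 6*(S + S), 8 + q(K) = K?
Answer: I*√163651 ≈ 404.54*I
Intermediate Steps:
q(K) = -8 + K
Z(S) = 12*S (Z(S) = 6*(2*S) = 12*S)
x(f, u) = -36 + f*u² (x(f, u) = (u*f)*u + 12*(-3) = (f*u)*u - 36 = f*u² - 36 = -36 + f*u²)
√(x(-66, 50) + (P(q(7)) - 1*(-1386))) = √((-36 - 66*50²) + ((-8 + 7) - 1*(-1386))) = √((-36 - 66*2500) + (-1 + 1386)) = √((-36 - 165000) + 1385) = √(-165036 + 1385) = √(-163651) = I*√163651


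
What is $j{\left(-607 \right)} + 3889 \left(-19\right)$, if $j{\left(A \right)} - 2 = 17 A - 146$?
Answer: $-84354$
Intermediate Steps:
$j{\left(A \right)} = -144 + 17 A$ ($j{\left(A \right)} = 2 + \left(17 A - 146\right) = 2 + \left(-146 + 17 A\right) = -144 + 17 A$)
$j{\left(-607 \right)} + 3889 \left(-19\right) = \left(-144 + 17 \left(-607\right)\right) + 3889 \left(-19\right) = \left(-144 - 10319\right) - 73891 = -10463 - 73891 = -84354$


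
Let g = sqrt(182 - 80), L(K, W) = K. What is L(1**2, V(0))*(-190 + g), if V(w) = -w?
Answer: -190 + sqrt(102) ≈ -179.90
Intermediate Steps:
g = sqrt(102) ≈ 10.100
L(1**2, V(0))*(-190 + g) = 1**2*(-190 + sqrt(102)) = 1*(-190 + sqrt(102)) = -190 + sqrt(102)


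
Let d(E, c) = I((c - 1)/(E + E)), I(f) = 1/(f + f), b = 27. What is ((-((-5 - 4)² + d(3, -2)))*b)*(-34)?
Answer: 73440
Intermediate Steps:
I(f) = 1/(2*f)
d(E, c) = E/(-1 + c) (d(E, c) = 1/(2*(((c - 1)/(E + E)))) = 1/(2*(((-1 + c)/((2*E))))) = 1/(2*(((-1 + c)*(1/(2*E))))) = 1/(2*(((-1 + c)/(2*E)))) = (2*E/(-1 + c))/2 = E/(-1 + c))
((-((-5 - 4)² + d(3, -2)))*b)*(-34) = (-((-5 - 4)² + 3/(-1 - 2))*27)*(-34) = (-((-9)² + 3/(-3))*27)*(-34) = (-(81 + 3*(-⅓))*27)*(-34) = (-(81 - 1)*27)*(-34) = (-1*80*27)*(-34) = -80*27*(-34) = -2160*(-34) = 73440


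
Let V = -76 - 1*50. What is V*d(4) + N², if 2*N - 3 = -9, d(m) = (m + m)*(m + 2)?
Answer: -6039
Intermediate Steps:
d(m) = 2*m*(2 + m) (d(m) = (2*m)*(2 + m) = 2*m*(2 + m))
V = -126 (V = -76 - 50 = -126)
N = -3 (N = 3/2 + (½)*(-9) = 3/2 - 9/2 = -3)
V*d(4) + N² = -252*4*(2 + 4) + (-3)² = -252*4*6 + 9 = -126*48 + 9 = -6048 + 9 = -6039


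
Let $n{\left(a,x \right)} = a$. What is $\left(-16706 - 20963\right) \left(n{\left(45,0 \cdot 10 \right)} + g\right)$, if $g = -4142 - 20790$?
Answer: $937468403$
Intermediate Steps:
$g = -24932$
$\left(-16706 - 20963\right) \left(n{\left(45,0 \cdot 10 \right)} + g\right) = \left(-16706 - 20963\right) \left(45 - 24932\right) = \left(-37669\right) \left(-24887\right) = 937468403$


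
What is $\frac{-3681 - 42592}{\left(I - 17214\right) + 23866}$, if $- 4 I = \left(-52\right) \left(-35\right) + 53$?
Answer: $- \frac{185092}{24735} \approx -7.483$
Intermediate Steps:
$I = - \frac{1873}{4}$ ($I = - \frac{\left(-52\right) \left(-35\right) + 53}{4} = - \frac{1820 + 53}{4} = \left(- \frac{1}{4}\right) 1873 = - \frac{1873}{4} \approx -468.25$)
$\frac{-3681 - 42592}{\left(I - 17214\right) + 23866} = \frac{-3681 - 42592}{\left(- \frac{1873}{4} - 17214\right) + 23866} = - \frac{46273}{\left(- \frac{1873}{4} - 17214\right) + 23866} = - \frac{46273}{- \frac{70729}{4} + 23866} = - \frac{46273}{\frac{24735}{4}} = \left(-46273\right) \frac{4}{24735} = - \frac{185092}{24735}$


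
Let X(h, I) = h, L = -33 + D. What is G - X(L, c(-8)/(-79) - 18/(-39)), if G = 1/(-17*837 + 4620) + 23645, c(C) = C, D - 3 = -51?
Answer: 227983133/9609 ≈ 23726.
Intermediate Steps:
D = -48 (D = 3 - 51 = -48)
L = -81 (L = -33 - 48 = -81)
G = 227204804/9609 (G = 1/(-14229 + 4620) + 23645 = 1/(-9609) + 23645 = -1/9609 + 23645 = 227204804/9609 ≈ 23645.)
G - X(L, c(-8)/(-79) - 18/(-39)) = 227204804/9609 - 1*(-81) = 227204804/9609 + 81 = 227983133/9609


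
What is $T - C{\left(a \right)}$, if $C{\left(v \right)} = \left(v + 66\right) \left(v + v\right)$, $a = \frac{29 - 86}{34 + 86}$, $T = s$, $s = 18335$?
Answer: $\frac{14717799}{800} \approx 18397.0$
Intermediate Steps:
$T = 18335$
$a = - \frac{19}{40}$ ($a = - \frac{57}{120} = \left(-57\right) \frac{1}{120} = - \frac{19}{40} \approx -0.475$)
$C{\left(v \right)} = 2 v \left(66 + v\right)$ ($C{\left(v \right)} = \left(66 + v\right) 2 v = 2 v \left(66 + v\right)$)
$T - C{\left(a \right)} = 18335 - 2 \left(- \frac{19}{40}\right) \left(66 - \frac{19}{40}\right) = 18335 - 2 \left(- \frac{19}{40}\right) \frac{2621}{40} = 18335 - - \frac{49799}{800} = 18335 + \frac{49799}{800} = \frac{14717799}{800}$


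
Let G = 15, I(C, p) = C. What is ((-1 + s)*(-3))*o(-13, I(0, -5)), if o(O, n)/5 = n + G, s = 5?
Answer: -900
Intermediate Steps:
o(O, n) = 75 + 5*n (o(O, n) = 5*(n + 15) = 5*(15 + n) = 75 + 5*n)
((-1 + s)*(-3))*o(-13, I(0, -5)) = ((-1 + 5)*(-3))*(75 + 5*0) = (4*(-3))*(75 + 0) = -12*75 = -900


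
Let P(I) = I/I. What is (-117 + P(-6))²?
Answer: 13456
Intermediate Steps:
P(I) = 1
(-117 + P(-6))² = (-117 + 1)² = (-116)² = 13456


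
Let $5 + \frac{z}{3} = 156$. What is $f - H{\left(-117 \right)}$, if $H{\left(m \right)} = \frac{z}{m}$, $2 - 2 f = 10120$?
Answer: $- \frac{197150}{39} \approx -5055.1$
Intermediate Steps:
$f = -5059$ ($f = 1 - 5060 = -5059$)
$z = 453$ ($z = -15 + 3 \cdot 156 = -15 + 468 = 453$)
$H{\left(m \right)} = \frac{453}{m}$
$f - H{\left(-117 \right)} = -5059 - \frac{453}{-117} = -5059 - 453 \left(- \frac{1}{117}\right) = -5059 - - \frac{151}{39} = -5059 + \frac{151}{39} = - \frac{197150}{39}$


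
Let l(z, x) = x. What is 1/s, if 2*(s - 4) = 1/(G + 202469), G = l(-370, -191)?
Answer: 404556/1618225 ≈ 0.25000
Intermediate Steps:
G = -191
s = 1618225/404556 (s = 4 + 1/(2*(-191 + 202469)) = 4 + (½)/202278 = 4 + (½)*(1/202278) = 4 + 1/404556 = 1618225/404556 ≈ 4.0000)
1/s = 1/(1618225/404556) = 404556/1618225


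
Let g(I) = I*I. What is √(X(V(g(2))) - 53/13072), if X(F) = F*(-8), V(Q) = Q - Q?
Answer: I*√43301/3268 ≈ 0.063675*I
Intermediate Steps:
g(I) = I²
V(Q) = 0
X(F) = -8*F
√(X(V(g(2))) - 53/13072) = √(-8*0 - 53/13072) = √(0 - 53*1/13072) = √(0 - 53/13072) = √(-53/13072) = I*√43301/3268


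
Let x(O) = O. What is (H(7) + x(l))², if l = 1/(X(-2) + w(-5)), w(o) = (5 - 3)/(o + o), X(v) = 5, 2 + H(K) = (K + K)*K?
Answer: 5331481/576 ≈ 9256.0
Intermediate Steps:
H(K) = -2 + 2*K² (H(K) = -2 + (K + K)*K = -2 + (2*K)*K = -2 + 2*K²)
w(o) = 1/o (w(o) = 2/((2*o)) = 2*(1/(2*o)) = 1/o)
l = 5/24 (l = 1/(5 + 1/(-5)) = 1/(5 - ⅕) = 1/(24/5) = 5/24 ≈ 0.20833)
(H(7) + x(l))² = ((-2 + 2*7²) + 5/24)² = ((-2 + 2*49) + 5/24)² = ((-2 + 98) + 5/24)² = (96 + 5/24)² = (2309/24)² = 5331481/576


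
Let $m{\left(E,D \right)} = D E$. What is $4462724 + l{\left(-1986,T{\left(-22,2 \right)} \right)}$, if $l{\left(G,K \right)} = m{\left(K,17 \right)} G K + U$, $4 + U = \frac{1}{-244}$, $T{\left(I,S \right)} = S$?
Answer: $\frac{1055951967}{244} \approx 4.3277 \cdot 10^{6}$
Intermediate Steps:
$U = - \frac{977}{244}$ ($U = -4 + \frac{1}{-244} = -4 - \frac{1}{244} = - \frac{977}{244} \approx -4.0041$)
$l{\left(G,K \right)} = - \frac{977}{244} + 17 G K^{2}$ ($l{\left(G,K \right)} = 17 K G K - \frac{977}{244} = 17 G K K - \frac{977}{244} = 17 G K^{2} - \frac{977}{244} = - \frac{977}{244} + 17 G K^{2}$)
$4462724 + l{\left(-1986,T{\left(-22,2 \right)} \right)} = 4462724 + \left(- \frac{977}{244} + 17 \left(-1986\right) 2^{2}\right) = 4462724 + \left(- \frac{977}{244} + 17 \left(-1986\right) 4\right) = 4462724 - \frac{32952689}{244} = \frac{1055951967}{244}$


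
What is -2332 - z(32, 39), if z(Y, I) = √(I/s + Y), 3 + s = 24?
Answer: -2332 - √1659/7 ≈ -2337.8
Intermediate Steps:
s = 21 (s = -3 + 24 = 21)
z(Y, I) = √(Y + I/21) (z(Y, I) = √(I/21 + Y) = √(Y + I/21))
-2332 - z(32, 39) = -2332 - √(21*39 + 441*32)/21 = -2332 - √(819 + 14112)/21 = -2332 - √14931/21 = -2332 - 3*√1659/21 = -2332 - √1659/7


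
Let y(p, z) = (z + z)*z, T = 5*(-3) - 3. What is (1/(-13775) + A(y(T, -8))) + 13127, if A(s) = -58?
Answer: 180025474/13775 ≈ 13069.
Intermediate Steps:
T = -18 (T = -15 - 3 = -18)
y(p, z) = 2*z**2 (y(p, z) = (2*z)*z = 2*z**2)
(1/(-13775) + A(y(T, -8))) + 13127 = (1/(-13775) - 58) + 13127 = (-1/13775 - 58) + 13127 = -798951/13775 + 13127 = 180025474/13775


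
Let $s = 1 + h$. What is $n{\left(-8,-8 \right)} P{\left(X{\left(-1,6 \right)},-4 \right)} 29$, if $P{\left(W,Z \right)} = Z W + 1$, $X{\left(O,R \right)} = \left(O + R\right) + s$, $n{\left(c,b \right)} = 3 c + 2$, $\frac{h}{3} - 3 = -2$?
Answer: $22330$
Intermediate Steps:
$h = 3$ ($h = 9 + 3 \left(-2\right) = 9 - 6 = 3$)
$s = 4$ ($s = 1 + 3 = 4$)
$n{\left(c,b \right)} = 2 + 3 c$
$X{\left(O,R \right)} = 4 + O + R$ ($X{\left(O,R \right)} = \left(O + R\right) + 4 = 4 + O + R$)
$P{\left(W,Z \right)} = 1 + W Z$ ($P{\left(W,Z \right)} = W Z + 1 = 1 + W Z$)
$n{\left(-8,-8 \right)} P{\left(X{\left(-1,6 \right)},-4 \right)} 29 = \left(2 + 3 \left(-8\right)\right) \left(1 + \left(4 - 1 + 6\right) \left(-4\right)\right) 29 = \left(2 - 24\right) \left(1 + 9 \left(-4\right)\right) 29 = - 22 \left(1 - 36\right) 29 = \left(-22\right) \left(-35\right) 29 = 770 \cdot 29 = 22330$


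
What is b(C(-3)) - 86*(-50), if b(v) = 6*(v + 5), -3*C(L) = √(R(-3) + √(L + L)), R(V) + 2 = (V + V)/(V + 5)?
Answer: 4330 - 2*√(-5 + I*√6) ≈ 4328.9 - 4.5973*I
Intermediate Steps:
R(V) = -2 + 2*V/(5 + V) (R(V) = -2 + (V + V)/(V + 5) = -2 + (2*V)/(5 + V) = -2 + 2*V/(5 + V))
C(L) = -√(-5 + √2*√L)/3 (C(L) = -√(-10/(5 - 3) + √(L + L))/3 = -√(-10/2 + √(2*L))/3 = -√(-10*½ + √2*√L)/3 = -√(-5 + √2*√L)/3)
b(v) = 30 + 6*v (b(v) = 6*(5 + v) = 30 + 6*v)
b(C(-3)) - 86*(-50) = (30 + 6*(-√(-5 + √2*√(-3))/3)) - 86*(-50) = (30 + 6*(-√(-5 + √2*(I*√3))/3)) + 4300 = (30 + 6*(-√(-5 + I*√6)/3)) + 4300 = (30 - 2*√(-5 + I*√6)) + 4300 = 4330 - 2*√(-5 + I*√6)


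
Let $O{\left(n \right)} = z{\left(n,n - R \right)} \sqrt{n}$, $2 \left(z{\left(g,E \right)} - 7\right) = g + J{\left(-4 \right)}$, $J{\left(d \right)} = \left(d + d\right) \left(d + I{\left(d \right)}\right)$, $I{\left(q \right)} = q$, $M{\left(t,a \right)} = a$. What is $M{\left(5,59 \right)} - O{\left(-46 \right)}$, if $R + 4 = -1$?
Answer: $59 - 16 i \sqrt{46} \approx 59.0 - 108.52 i$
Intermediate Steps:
$R = -5$ ($R = -4 - 1 = -5$)
$J{\left(d \right)} = 4 d^{2}$ ($J{\left(d \right)} = \left(d + d\right) \left(d + d\right) = 2 d 2 d = 4 d^{2}$)
$z{\left(g,E \right)} = 39 + \frac{g}{2}$ ($z{\left(g,E \right)} = 7 + \frac{g + 4 \left(-4\right)^{2}}{2} = 7 + \frac{g + 4 \cdot 16}{2} = 7 + \frac{g + 64}{2} = 7 + \frac{64 + g}{2} = 7 + \left(32 + \frac{g}{2}\right) = 39 + \frac{g}{2}$)
$O{\left(n \right)} = \sqrt{n} \left(39 + \frac{n}{2}\right)$ ($O{\left(n \right)} = \left(39 + \frac{n}{2}\right) \sqrt{n} = \sqrt{n} \left(39 + \frac{n}{2}\right)$)
$M{\left(5,59 \right)} - O{\left(-46 \right)} = 59 - \frac{\sqrt{-46} \left(78 - 46\right)}{2} = 59 - \frac{1}{2} i \sqrt{46} \cdot 32 = 59 - 16 i \sqrt{46}$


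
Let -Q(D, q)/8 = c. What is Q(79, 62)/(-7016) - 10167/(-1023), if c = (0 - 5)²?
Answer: 2980678/299057 ≈ 9.9669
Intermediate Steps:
c = 25 (c = (-5)² = 25)
Q(D, q) = -200 (Q(D, q) = -8*25 = -200)
Q(79, 62)/(-7016) - 10167/(-1023) = -200/(-7016) - 10167/(-1023) = -200*(-1/7016) - 10167*(-1/1023) = 25/877 + 3389/341 = 2980678/299057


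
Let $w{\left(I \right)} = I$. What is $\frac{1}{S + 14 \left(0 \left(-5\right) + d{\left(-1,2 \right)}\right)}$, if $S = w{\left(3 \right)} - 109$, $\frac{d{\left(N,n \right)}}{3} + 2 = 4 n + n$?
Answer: $\frac{1}{230} \approx 0.0043478$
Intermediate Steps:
$d{\left(N,n \right)} = -6 + 15 n$ ($d{\left(N,n \right)} = -6 + 3 \left(4 n + n\right) = -6 + 3 \cdot 5 n = -6 + 15 n$)
$S = -106$ ($S = 3 - 109 = -106$)
$\frac{1}{S + 14 \left(0 \left(-5\right) + d{\left(-1,2 \right)}\right)} = \frac{1}{-106 + 14 \left(0 \left(-5\right) + \left(-6 + 15 \cdot 2\right)\right)} = \frac{1}{-106 + 14 \left(0 + \left(-6 + 30\right)\right)} = \frac{1}{-106 + 14 \left(0 + 24\right)} = \frac{1}{-106 + 14 \cdot 24} = \frac{1}{-106 + 336} = \frac{1}{230}$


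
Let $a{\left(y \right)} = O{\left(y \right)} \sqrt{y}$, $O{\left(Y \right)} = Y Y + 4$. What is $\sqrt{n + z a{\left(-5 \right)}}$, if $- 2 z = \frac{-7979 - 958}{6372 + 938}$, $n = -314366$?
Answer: $\frac{\sqrt{-16798493012600 + 947277315 i \sqrt{5}}}{7310} \approx 0.035349 + 560.68 i$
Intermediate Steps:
$O{\left(Y \right)} = 4 + Y^{2}$ ($O{\left(Y \right)} = Y^{2} + 4 = 4 + Y^{2}$)
$z = \frac{8937}{14620}$ ($z = - \frac{\left(-7979 - 958\right) \frac{1}{6372 + 938}}{2} = - \frac{\left(-8937\right) \frac{1}{7310}}{2} = \left(- \frac{1}{2}\right) \left(- \frac{8937}{7310}\right) = \frac{8937}{14620} \approx 0.61129$)
$a{\left(y \right)} = \sqrt{y} \left(4 + y^{2}\right)$ ($a{\left(y \right)} = \left(4 + y^{2}\right) \sqrt{y} = \sqrt{y} \left(4 + y^{2}\right)$)
$\sqrt{n + z a{\left(-5 \right)}} = \sqrt{-314366 + \frac{8937 \sqrt{-5} \left(4 + \left(-5\right)^{2}\right)}{14620}} = \sqrt{-314366 + \frac{8937 i \sqrt{5} \left(4 + 25\right)}{14620}} = \sqrt{-314366 + \frac{8937 i \sqrt{5} \cdot 29}{14620}} = \sqrt{-314366 + \frac{8937 \cdot 29 i \sqrt{5}}{14620}} = \sqrt{-314366 + \frac{259173 i \sqrt{5}}{14620}}$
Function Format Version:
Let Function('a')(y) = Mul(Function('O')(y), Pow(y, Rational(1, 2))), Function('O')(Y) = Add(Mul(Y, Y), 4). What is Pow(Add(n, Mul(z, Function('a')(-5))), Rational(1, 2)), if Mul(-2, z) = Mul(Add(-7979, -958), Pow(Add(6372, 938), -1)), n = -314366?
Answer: Mul(Rational(1, 7310), Pow(Add(-16798493012600, Mul(947277315, I, Pow(5, Rational(1, 2)))), Rational(1, 2))) ≈ Add(0.035349, Mul(560.68, I))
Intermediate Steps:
Function('O')(Y) = Add(4, Pow(Y, 2)) (Function('O')(Y) = Add(Pow(Y, 2), 4) = Add(4, Pow(Y, 2)))
z = Rational(8937, 14620) (z = Mul(Rational(-1, 2), Mul(Add(-7979, -958), Pow(Add(6372, 938), -1))) = Mul(Rational(-1, 2), Mul(-8937, Pow(7310, -1))) = Mul(Rational(-1, 2), Mul(-8937, Rational(1, 7310))) = Mul(Rational(-1, 2), Rational(-8937, 7310)) = Rational(8937, 14620) ≈ 0.61129)
Function('a')(y) = Mul(Pow(y, Rational(1, 2)), Add(4, Pow(y, 2))) (Function('a')(y) = Mul(Add(4, Pow(y, 2)), Pow(y, Rational(1, 2))) = Mul(Pow(y, Rational(1, 2)), Add(4, Pow(y, 2))))
Pow(Add(n, Mul(z, Function('a')(-5))), Rational(1, 2)) = Pow(Add(-314366, Mul(Rational(8937, 14620), Mul(Pow(-5, Rational(1, 2)), Add(4, Pow(-5, 2))))), Rational(1, 2)) = Pow(Add(-314366, Mul(Rational(8937, 14620), Mul(Mul(I, Pow(5, Rational(1, 2))), Add(4, 25)))), Rational(1, 2)) = Pow(Add(-314366, Mul(Rational(8937, 14620), Mul(Mul(I, Pow(5, Rational(1, 2))), 29))), Rational(1, 2)) = Pow(Add(-314366, Mul(Rational(8937, 14620), Mul(29, I, Pow(5, Rational(1, 2))))), Rational(1, 2)) = Pow(Add(-314366, Mul(Rational(259173, 14620), I, Pow(5, Rational(1, 2)))), Rational(1, 2))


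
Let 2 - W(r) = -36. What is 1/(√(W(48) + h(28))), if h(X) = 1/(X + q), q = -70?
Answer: √66990/1595 ≈ 0.16227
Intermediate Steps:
W(r) = 38 (W(r) = 2 - 1*(-36) = 2 + 36 = 38)
h(X) = 1/(-70 + X) (h(X) = 1/(X - 70) = 1/(-70 + X))
1/(√(W(48) + h(28))) = 1/(√(38 + 1/(-70 + 28))) = 1/(√(38 + 1/(-42))) = 1/(√(38 - 1/42)) = 1/(√(1595/42)) = 1/(√66990/42) = √66990/1595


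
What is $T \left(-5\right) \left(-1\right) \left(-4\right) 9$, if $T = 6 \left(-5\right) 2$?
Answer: $10800$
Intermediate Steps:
$T = -60$ ($T = \left(-30\right) 2 = -60$)
$T \left(-5\right) \left(-1\right) \left(-4\right) 9 = - 60 \left(-5\right) \left(-1\right) \left(-4\right) 9 = - 60 \cdot 5 \left(-4\right) 9 = - 60 \left(\left(-20\right) 9\right) = \left(-60\right) \left(-180\right) = 10800$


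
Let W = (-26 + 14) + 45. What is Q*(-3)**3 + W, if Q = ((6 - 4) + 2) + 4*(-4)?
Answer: 357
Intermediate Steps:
W = 33 (W = -12 + 45 = 33)
Q = -12 (Q = (2 + 2) - 16 = 4 - 16 = -12)
Q*(-3)**3 + W = -12*(-3)**3 + 33 = -12*(-27) + 33 = 324 + 33 = 357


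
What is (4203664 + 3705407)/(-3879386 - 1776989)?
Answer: -7909071/5656375 ≈ -1.3983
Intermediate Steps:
(4203664 + 3705407)/(-3879386 - 1776989) = 7909071/(-5656375) = 7909071*(-1/5656375) = -7909071/5656375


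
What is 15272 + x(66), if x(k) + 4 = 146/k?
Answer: 503917/33 ≈ 15270.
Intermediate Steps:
x(k) = -4 + 146/k
15272 + x(66) = 15272 + (-4 + 146/66) = 15272 + (-4 + 146*(1/66)) = 15272 + (-4 + 73/33) = 15272 - 59/33 = 503917/33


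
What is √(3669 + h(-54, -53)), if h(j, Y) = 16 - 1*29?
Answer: 2*√914 ≈ 60.465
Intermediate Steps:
h(j, Y) = -13 (h(j, Y) = 16 - 29 = -13)
√(3669 + h(-54, -53)) = √(3669 - 13) = √3656 = 2*√914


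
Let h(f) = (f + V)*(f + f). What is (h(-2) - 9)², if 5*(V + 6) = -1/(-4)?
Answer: 12996/25 ≈ 519.84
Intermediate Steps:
V = -119/20 (V = -6 + (-1/(-4))/5 = -6 + (-1*(-¼))/5 = -6 + (⅕)*(¼) = -6 + 1/20 = -119/20 ≈ -5.9500)
h(f) = 2*f*(-119/20 + f) (h(f) = (f - 119/20)*(f + f) = (-119/20 + f)*(2*f) = 2*f*(-119/20 + f))
(h(-2) - 9)² = ((⅒)*(-2)*(-119 + 20*(-2)) - 9)² = ((⅒)*(-2)*(-119 - 40) - 9)² = ((⅒)*(-2)*(-159) - 9)² = (159/5 - 9)² = (114/5)² = 12996/25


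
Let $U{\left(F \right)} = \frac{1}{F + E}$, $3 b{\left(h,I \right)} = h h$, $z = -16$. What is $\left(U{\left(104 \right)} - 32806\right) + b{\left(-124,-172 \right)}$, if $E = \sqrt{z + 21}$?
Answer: $- \frac{897766750}{32433} - \frac{\sqrt{5}}{10811} \approx -27681.0$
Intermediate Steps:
$b{\left(h,I \right)} = \frac{h^{2}}{3}$ ($b{\left(h,I \right)} = \frac{h h}{3} = \frac{h^{2}}{3}$)
$E = \sqrt{5}$ ($E = \sqrt{-16 + 21} = \sqrt{5} \approx 2.2361$)
$U{\left(F \right)} = \frac{1}{F + \sqrt{5}}$
$\left(U{\left(104 \right)} - 32806\right) + b{\left(-124,-172 \right)} = \left(\frac{1}{104 + \sqrt{5}} - 32806\right) + \frac{\left(-124\right)^{2}}{3} = \left(-32806 + \frac{1}{104 + \sqrt{5}}\right) + \frac{1}{3} \cdot 15376 = \left(-32806 + \frac{1}{104 + \sqrt{5}}\right) + \frac{15376}{3} = - \frac{83042}{3} + \frac{1}{104 + \sqrt{5}}$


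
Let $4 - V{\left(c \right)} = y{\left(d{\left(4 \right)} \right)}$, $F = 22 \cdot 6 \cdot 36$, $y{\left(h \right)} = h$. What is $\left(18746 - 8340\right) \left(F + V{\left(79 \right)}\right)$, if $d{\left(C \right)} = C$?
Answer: $49449312$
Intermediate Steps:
$F = 4752$ ($F = 132 \cdot 36 = 4752$)
$V{\left(c \right)} = 0$ ($V{\left(c \right)} = 4 - 4 = 0$)
$\left(18746 - 8340\right) \left(F + V{\left(79 \right)}\right) = \left(18746 - 8340\right) \left(4752 + 0\right) = 10406 \cdot 4752 = 49449312$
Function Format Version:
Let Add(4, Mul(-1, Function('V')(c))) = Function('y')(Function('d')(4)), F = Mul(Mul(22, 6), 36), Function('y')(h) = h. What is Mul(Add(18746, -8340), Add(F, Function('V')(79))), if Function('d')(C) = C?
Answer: 49449312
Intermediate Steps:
F = 4752 (F = Mul(132, 36) = 4752)
Function('V')(c) = 0 (Function('V')(c) = Add(4, Mul(-1, 4)) = Add(4, -4) = 0)
Mul(Add(18746, -8340), Add(F, Function('V')(79))) = Mul(Add(18746, -8340), Add(4752, 0)) = Mul(10406, 4752) = 49449312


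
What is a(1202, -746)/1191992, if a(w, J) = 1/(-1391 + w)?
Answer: -1/225286488 ≈ -4.4388e-9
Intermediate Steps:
a(1202, -746)/1191992 = 1/((-1391 + 1202)*1191992) = (1/1191992)/(-189) = -1/189*1/1191992 = -1/225286488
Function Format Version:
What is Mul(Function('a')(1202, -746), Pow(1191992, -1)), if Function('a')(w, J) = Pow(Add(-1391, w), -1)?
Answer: Rational(-1, 225286488) ≈ -4.4388e-9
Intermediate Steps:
Mul(Function('a')(1202, -746), Pow(1191992, -1)) = Mul(Pow(Add(-1391, 1202), -1), Pow(1191992, -1)) = Mul(Pow(-189, -1), Rational(1, 1191992)) = Mul(Rational(-1, 189), Rational(1, 1191992)) = Rational(-1, 225286488)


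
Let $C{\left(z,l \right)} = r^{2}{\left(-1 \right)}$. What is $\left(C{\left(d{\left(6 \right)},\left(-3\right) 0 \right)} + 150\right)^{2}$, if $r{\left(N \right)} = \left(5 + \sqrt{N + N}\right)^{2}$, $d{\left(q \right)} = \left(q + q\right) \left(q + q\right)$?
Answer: $-193759 + 440680 i \sqrt{2} \approx -1.9376 \cdot 10^{5} + 6.2322 \cdot 10^{5} i$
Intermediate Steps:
$d{\left(q \right)} = 4 q^{2}$ ($d{\left(q \right)} = 2 q 2 q = 4 q^{2}$)
$r{\left(N \right)} = \left(5 + \sqrt{2} \sqrt{N}\right)^{2}$ ($r{\left(N \right)} = \left(5 + \sqrt{2 N}\right)^{2} = \left(5 + \sqrt{2} \sqrt{N}\right)^{2}$)
$C{\left(z,l \right)} = \left(5 + i \sqrt{2}\right)^{4}$ ($C{\left(z,l \right)} = \left(\left(5 + \sqrt{2} \sqrt{-1}\right)^{2}\right)^{2} = \left(\left(5 + \sqrt{2} i\right)^{2}\right)^{2} = \left(\left(5 + i \sqrt{2}\right)^{2}\right)^{2} = \left(5 + i \sqrt{2}\right)^{4}$)
$\left(C{\left(d{\left(6 \right)},\left(-3\right) 0 \right)} + 150\right)^{2} = \left(\left(5 + i \sqrt{2}\right)^{4} + 150\right)^{2} = \left(150 + \left(5 + i \sqrt{2}\right)^{4}\right)^{2}$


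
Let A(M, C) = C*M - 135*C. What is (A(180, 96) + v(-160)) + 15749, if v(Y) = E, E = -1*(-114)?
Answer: 20183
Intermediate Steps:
E = 114
v(Y) = 114
A(M, C) = -135*C + C*M
(A(180, 96) + v(-160)) + 15749 = (96*(-135 + 180) + 114) + 15749 = (96*45 + 114) + 15749 = (4320 + 114) + 15749 = 4434 + 15749 = 20183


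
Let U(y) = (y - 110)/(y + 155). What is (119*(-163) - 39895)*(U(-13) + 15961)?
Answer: -67187885994/71 ≈ -9.4631e+8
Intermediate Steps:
U(y) = (-110 + y)/(155 + y)
(119*(-163) - 39895)*(U(-13) + 15961) = (119*(-163) - 39895)*((-110 - 13)/(155 - 13) + 15961) = (-19397 - 39895)*(-123/142 + 15961) = -59292*((1/142)*(-123) + 15961) = -59292*(-123/142 + 15961) = -59292*2266339/142 = -67187885994/71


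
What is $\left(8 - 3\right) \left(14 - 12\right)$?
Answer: $10$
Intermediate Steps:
$\left(8 - 3\right) \left(14 - 12\right) = 5 \cdot 2 = 10$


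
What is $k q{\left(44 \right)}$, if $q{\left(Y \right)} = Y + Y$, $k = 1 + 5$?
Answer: $528$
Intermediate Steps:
$k = 6$
$q{\left(Y \right)} = 2 Y$
$k q{\left(44 \right)} = 6 \cdot 2 \cdot 44 = 6 \cdot 88 = 528$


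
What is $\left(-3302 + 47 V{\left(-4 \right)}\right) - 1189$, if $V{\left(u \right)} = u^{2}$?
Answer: $-3739$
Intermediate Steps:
$\left(-3302 + 47 V{\left(-4 \right)}\right) - 1189 = \left(-3302 + 47 \left(-4\right)^{2}\right) - 1189 = \left(-3302 + 47 \cdot 16\right) - 1189 = \left(-3302 + 752\right) - 1189 = -2550 - 1189 = -3739$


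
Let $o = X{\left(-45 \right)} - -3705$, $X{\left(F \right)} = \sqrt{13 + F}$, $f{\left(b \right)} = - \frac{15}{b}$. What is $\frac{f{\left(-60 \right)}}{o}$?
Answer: $\frac{3705}{54908228} - \frac{i \sqrt{2}}{13727057} \approx 6.7476 \cdot 10^{-5} - 1.0302 \cdot 10^{-7} i$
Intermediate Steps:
$o = 3705 + 4 i \sqrt{2}$ ($o = \sqrt{13 - 45} - -3705 = \sqrt{-32} + 3705 = 4 i \sqrt{2} + 3705 = 3705 + 4 i \sqrt{2} \approx 3705.0 + 5.6569 i$)
$\frac{f{\left(-60 \right)}}{o} = \frac{\left(-15\right) \frac{1}{-60}}{3705 + 4 i \sqrt{2}} = \frac{\left(-15\right) \left(- \frac{1}{60}\right)}{3705 + 4 i \sqrt{2}} = \frac{1}{4 \left(3705 + 4 i \sqrt{2}\right)}$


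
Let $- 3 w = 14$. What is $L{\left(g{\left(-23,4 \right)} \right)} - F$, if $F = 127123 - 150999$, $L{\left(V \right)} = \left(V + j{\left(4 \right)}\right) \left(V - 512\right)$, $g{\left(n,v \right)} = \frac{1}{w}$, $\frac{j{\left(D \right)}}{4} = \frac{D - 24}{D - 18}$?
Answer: $\frac{589647}{28} \approx 21059.0$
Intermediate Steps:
$w = - \frac{14}{3}$ ($w = \left(- \frac{1}{3}\right) 14 = - \frac{14}{3} \approx -4.6667$)
$j{\left(D \right)} = \frac{4 \left(-24 + D\right)}{-18 + D}$ ($j{\left(D \right)} = 4 \frac{D - 24}{D - 18} = 4 \frac{-24 + D}{-18 + D} = \frac{4 \left(-24 + D\right)}{-18 + D}$)
$g{\left(n,v \right)} = - \frac{3}{14}$ ($g{\left(n,v \right)} = \frac{1}{- \frac{14}{3}} = - \frac{3}{14}$)
$L{\left(V \right)} = \left(-512 + V\right) \left(\frac{40}{7} + V\right)$ ($L{\left(V \right)} = \left(V + \frac{4 \left(-24 + 4\right)}{-18 + 4}\right) \left(V - 512\right) = \left(V + 4 \frac{1}{-14} \left(-20\right)\right) \left(-512 + V\right) = \left(V + 4 \left(- \frac{1}{14}\right) \left(-20\right)\right) \left(-512 + V\right) = \left(V + \frac{40}{7}\right) \left(-512 + V\right) = \left(\frac{40}{7} + V\right) \left(-512 + V\right) = \left(-512 + V\right) \left(\frac{40}{7} + V\right)$)
$F = -23876$
$L{\left(g{\left(-23,4 \right)} \right)} - F = \left(- \frac{20480}{7} + \left(- \frac{3}{14}\right)^{2} - - \frac{5316}{49}\right) - -23876 = \left(- \frac{20480}{7} + \frac{9}{196} + \frac{5316}{49}\right) + 23876 = - \frac{78881}{28} + 23876 = \frac{589647}{28}$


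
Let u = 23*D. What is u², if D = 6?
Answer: 19044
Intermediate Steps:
u = 138 (u = 23*6 = 138)
u² = 138² = 19044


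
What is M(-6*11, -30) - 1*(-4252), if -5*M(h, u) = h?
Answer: 21326/5 ≈ 4265.2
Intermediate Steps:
M(h, u) = -h/5
M(-6*11, -30) - 1*(-4252) = -(-6)*11/5 - 1*(-4252) = -1/5*(-66) + 4252 = 66/5 + 4252 = 21326/5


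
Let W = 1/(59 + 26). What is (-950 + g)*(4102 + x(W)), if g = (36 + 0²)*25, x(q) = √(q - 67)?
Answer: -205100 - 10*I*√483990/17 ≈ -2.051e+5 - 409.23*I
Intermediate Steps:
W = 1/85 ≈ 0.011765
x(q) = √(-67 + q)
g = 900 (g = (36 + 0)*25 = 36*25 = 900)
(-950 + g)*(4102 + x(W)) = (-950 + 900)*(4102 + √(-67 + 1/85)) = -50*(4102 + √(-5694/85)) = -50*(4102 + I*√483990/85) = -205100 - 10*I*√483990/17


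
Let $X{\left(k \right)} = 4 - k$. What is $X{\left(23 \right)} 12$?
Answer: $-228$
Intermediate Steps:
$X{\left(23 \right)} 12 = \left(4 - 23\right) 12 = \left(-19\right) 12 = -228$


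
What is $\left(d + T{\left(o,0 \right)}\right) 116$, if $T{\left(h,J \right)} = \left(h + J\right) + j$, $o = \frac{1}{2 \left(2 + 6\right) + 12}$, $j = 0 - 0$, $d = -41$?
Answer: $- \frac{33263}{7} \approx -4751.9$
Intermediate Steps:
$j = 0$ ($j = 0 + 0 = 0$)
$o = \frac{1}{28}$ ($o = \frac{1}{2 \cdot 8 + 12} = \frac{1}{16 + 12} = \frac{1}{28} \approx 0.035714$)
$T{\left(h,J \right)} = J + h$ ($T{\left(h,J \right)} = \left(h + J\right) + 0 = \left(J + h\right) + 0 = J + h$)
$\left(d + T{\left(o,0 \right)}\right) 116 = \left(-41 + \left(0 + \frac{1}{28}\right)\right) 116 = \left(-41 + \frac{1}{28}\right) 116 = \left(- \frac{1147}{28}\right) 116 = - \frac{33263}{7}$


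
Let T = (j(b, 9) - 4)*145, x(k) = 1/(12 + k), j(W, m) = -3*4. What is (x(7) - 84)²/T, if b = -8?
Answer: -17545/5776 ≈ -3.0376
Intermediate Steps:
j(W, m) = -12
T = -2320 (T = (-12 - 4)*145 = -16*145 = -2320)
(x(7) - 84)²/T = (1/(12 + 7) - 84)²/(-2320) = (1/19 - 84)²*(-1/2320) = (-1595/19)²*(-1/2320) = (2544025/361)*(-1/2320) = -17545/5776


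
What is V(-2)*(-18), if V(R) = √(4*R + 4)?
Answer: -36*I ≈ -36.0*I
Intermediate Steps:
V(R) = √(4 + 4*R)
V(-2)*(-18) = (2*√(1 - 2))*(-18) = (2*√(-1))*(-18) = (2*I)*(-18) = -36*I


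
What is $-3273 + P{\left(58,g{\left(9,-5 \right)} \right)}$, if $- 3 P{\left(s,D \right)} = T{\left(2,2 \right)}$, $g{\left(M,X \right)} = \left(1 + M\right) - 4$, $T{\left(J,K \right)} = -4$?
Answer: $- \frac{9815}{3} \approx -3271.7$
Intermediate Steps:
$g{\left(M,X \right)} = -3 + M$
$P{\left(s,D \right)} = \frac{4}{3}$ ($P{\left(s,D \right)} = \left(- \frac{1}{3}\right) \left(-4\right) = \frac{4}{3}$)
$-3273 + P{\left(58,g{\left(9,-5 \right)} \right)} = -3273 + \frac{4}{3} = - \frac{9815}{3}$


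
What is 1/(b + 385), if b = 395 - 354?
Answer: 1/426 ≈ 0.0023474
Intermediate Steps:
b = 41
1/(b + 385) = 1/(41 + 385) = 1/426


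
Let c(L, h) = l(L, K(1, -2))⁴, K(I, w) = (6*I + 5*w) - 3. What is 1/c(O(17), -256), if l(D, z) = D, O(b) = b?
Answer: 1/83521 ≈ 1.1973e-5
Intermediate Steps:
K(I, w) = -3 + 5*w + 6*I (K(I, w) = (5*w + 6*I) - 3 = -3 + 5*w + 6*I)
c(L, h) = L⁴
1/c(O(17), -256) = 1/(17⁴) = 1/83521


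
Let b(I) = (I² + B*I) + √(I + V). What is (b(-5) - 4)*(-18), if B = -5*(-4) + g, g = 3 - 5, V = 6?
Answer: 1224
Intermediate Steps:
g = -2
B = 18 (B = -5*(-4) - 2 = 20 - 2 = 18)
b(I) = I² + √(6 + I) + 18*I (b(I) = (I² + 18*I) + √(I + 6) = (I² + 18*I) + √(6 + I) = I² + √(6 + I) + 18*I)
(b(-5) - 4)*(-18) = (((-5)² + √(6 - 5) + 18*(-5)) - 4)*(-18) = ((25 + √1 - 90) - 4)*(-18) = ((25 + 1 - 90) - 4)*(-18) = (-64 - 4)*(-18) = -68*(-18) = 1224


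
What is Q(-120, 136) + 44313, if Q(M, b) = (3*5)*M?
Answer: 42513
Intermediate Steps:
Q(M, b) = 15*M
Q(-120, 136) + 44313 = 15*(-120) + 44313 = -1800 + 44313 = 42513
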